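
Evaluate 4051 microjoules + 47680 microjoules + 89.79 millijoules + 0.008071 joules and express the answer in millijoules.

149.592 millijoules

In millijoules:
  4051 microjoules = 4051 × 10^-3 millijoules = 4.051
  47680 microjoules = 47680 × 10^-3 millijoules = 47.68
  89.79 millijoules → 89.79
  0.008071 joules = 0.008071 × 10^3 millijoules = 8.071
Sum: 4.051 + 47.68 + 89.79 + 8.071 = 149.592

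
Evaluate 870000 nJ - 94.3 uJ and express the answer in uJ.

In uJ:
  870000 nJ = 870000 × 10⁻³ uJ = 870
  94.3 uJ → 94.3
Difference: 870 - 94.3 = 775.7

775.7 uJ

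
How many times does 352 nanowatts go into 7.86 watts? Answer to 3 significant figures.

(7.86) / (352e-9) = 0.02233e9

22300000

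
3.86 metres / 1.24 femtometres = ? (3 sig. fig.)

(3.86) / (1.24 × 10^-15) = 3.113 × 10^15

3110000000000000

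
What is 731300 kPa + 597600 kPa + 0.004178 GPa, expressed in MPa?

1333.078 MPa

In MPa:
  731300 kPa = 731300 × 10^-3 MPa = 731.3
  597600 kPa = 597600 × 10^-3 MPa = 597.6
  0.004178 GPa = 0.004178 × 10^3 MPa = 4.178
Sum: 731.3 + 597.6 + 4.178 = 1333.078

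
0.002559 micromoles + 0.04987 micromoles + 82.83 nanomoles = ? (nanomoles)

135.259 nanomoles

In nanomoles:
  0.002559 micromoles = 0.002559e3 nanomoles = 2.559
  0.04987 micromoles = 0.04987e3 nanomoles = 49.87
  82.83 nanomoles → 82.83
Sum: 2.559 + 49.87 + 82.83 = 135.259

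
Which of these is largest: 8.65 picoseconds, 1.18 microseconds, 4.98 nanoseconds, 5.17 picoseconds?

1.18 microseconds

8.65 picoseconds = 0.00000000000865 seconds
1.18 microseconds = 0.00000118 seconds
4.98 nanoseconds = 0.00000000498 seconds
5.17 picoseconds = 0.00000000000517 seconds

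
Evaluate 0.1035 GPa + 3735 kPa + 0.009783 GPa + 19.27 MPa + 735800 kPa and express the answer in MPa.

872.088 MPa

In MPa:
  0.1035 GPa = 0.1035 × 10³ MPa = 103.5
  3735 kPa = 3735 × 10⁻³ MPa = 3.735
  0.009783 GPa = 0.009783 × 10³ MPa = 9.783
  19.27 MPa → 19.27
  735800 kPa = 735800 × 10⁻³ MPa = 735.8
Sum: 103.5 + 3.735 + 9.783 + 19.27 + 735.8 = 872.088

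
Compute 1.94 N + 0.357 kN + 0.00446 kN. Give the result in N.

363.4 N

In N:
  1.94 N → 1.94
  0.357 kN = 0.357 × 10^3 N = 357
  0.00446 kN = 0.00446 × 10^3 N = 4.46
Sum: 1.94 + 357 + 4.46 = 363.4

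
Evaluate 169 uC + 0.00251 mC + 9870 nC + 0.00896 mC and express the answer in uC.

In uC:
  169 uC → 169
  0.00251 mC = 0.00251 × 10³ uC = 2.51
  9870 nC = 9870 × 10⁻³ uC = 9.87
  0.00896 mC = 0.00896 × 10³ uC = 8.96
Sum: 169 + 2.51 + 9.87 + 8.96 = 190.34

190.34 uC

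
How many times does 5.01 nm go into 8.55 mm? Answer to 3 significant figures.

1710000

(8.55 × 10^-3) / (5.01 × 10^-9) = 1.707 × 10^6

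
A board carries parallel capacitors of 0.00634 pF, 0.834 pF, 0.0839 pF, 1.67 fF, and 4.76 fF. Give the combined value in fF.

930.67 fF

In fF:
  0.00634 pF = 0.00634 × 10^3 fF = 6.34
  0.834 pF = 0.834 × 10^3 fF = 834
  0.0839 pF = 0.0839 × 10^3 fF = 83.9
  1.67 fF → 1.67
  4.76 fF → 4.76
Sum: 6.34 + 834 + 83.9 + 1.67 + 4.76 = 930.67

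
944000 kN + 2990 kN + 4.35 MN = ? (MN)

In MN:
  944000 kN = 944000 × 10^-3 MN = 944
  2990 kN = 2990 × 10^-3 MN = 2.99
  4.35 MN → 4.35
Sum: 944 + 2.99 + 4.35 = 951.34

951.34 MN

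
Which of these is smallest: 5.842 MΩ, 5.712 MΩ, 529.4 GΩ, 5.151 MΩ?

5.151 MΩ

5.842 MΩ = 5842000 Ω
5.712 MΩ = 5712000 Ω
529.4 GΩ = 529400000000 Ω
5.151 MΩ = 5151000 Ω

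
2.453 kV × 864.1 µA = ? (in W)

2.453 × 10³ × 864.1 × 10⁻⁶ = 2119.6373 × 10⁻³ W

2.1196373 W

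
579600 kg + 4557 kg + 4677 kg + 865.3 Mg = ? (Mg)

In Mg:
  579600 kg = 579600 × 10^-3 Mg = 579.6
  4557 kg = 4557 × 10^-3 Mg = 4.557
  4677 kg = 4677 × 10^-3 Mg = 4.677
  865.3 Mg → 865.3
Sum: 579.6 + 4.557 + 4.677 + 865.3 = 1454.134

1454.134 Mg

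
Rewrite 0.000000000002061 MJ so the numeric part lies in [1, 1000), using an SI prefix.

2.061 μJ

= 2.061 × 10⁻⁶ J; 10⁻⁶ is micro.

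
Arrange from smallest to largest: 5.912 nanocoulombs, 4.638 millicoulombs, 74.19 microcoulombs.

5.912 nanocoulombs = 0.000000005912 coulombs
4.638 millicoulombs = 0.004638 coulombs
74.19 microcoulombs = 0.00007419 coulombs

5.912 nanocoulombs < 74.19 microcoulombs < 4.638 millicoulombs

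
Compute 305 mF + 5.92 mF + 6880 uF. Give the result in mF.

317.8 mF

In mF:
  305 mF → 305
  5.92 mF → 5.92
  6880 uF = 6880 × 10⁻³ mF = 6.88
Sum: 305 + 5.92 + 6.88 = 317.8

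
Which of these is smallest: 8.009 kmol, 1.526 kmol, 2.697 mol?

2.697 mol

8.009 kmol = 8009 mol
1.526 kmol = 1526 mol
2.697 mol = 2.697 mol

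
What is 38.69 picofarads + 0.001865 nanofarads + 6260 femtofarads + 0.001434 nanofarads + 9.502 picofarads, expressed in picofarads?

57.751 picofarads

In picofarads:
  38.69 picofarads → 38.69
  0.001865 nanofarads = 0.001865 × 10³ picofarads = 1.865
  6260 femtofarads = 6260 × 10⁻³ picofarads = 6.26
  0.001434 nanofarads = 0.001434 × 10³ picofarads = 1.434
  9.502 picofarads → 9.502
Sum: 38.69 + 1.865 + 6.26 + 1.434 + 9.502 = 57.751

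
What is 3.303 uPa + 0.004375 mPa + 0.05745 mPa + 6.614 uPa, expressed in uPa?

In uPa:
  3.303 uPa → 3.303
  0.004375 mPa = 0.004375 × 10³ uPa = 4.375
  0.05745 mPa = 0.05745 × 10³ uPa = 57.45
  6.614 uPa → 6.614
Sum: 3.303 + 4.375 + 57.45 + 6.614 = 71.742

71.742 uPa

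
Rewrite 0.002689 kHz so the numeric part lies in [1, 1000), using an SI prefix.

= 2.689 Hz; mantissa already in [1, 1000).

2.689 Hz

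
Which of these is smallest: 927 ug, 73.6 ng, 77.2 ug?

73.6 ng

927 ug = 0.000927 g
73.6 ng = 0.0000000736 g
77.2 ug = 0.0000772 g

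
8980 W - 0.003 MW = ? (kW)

5.98 kW

In kW:
  8980 W = 8980 × 10⁻³ kW = 8.98
  0.003 MW = 0.003 × 10³ kW = 3
Difference: 8.98 - 3 = 5.98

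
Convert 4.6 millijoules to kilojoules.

milli = 1e-3, kilo = 1e3; factor is 1e-6.
4.6 × 1e-6 = 0.0000046

0.0000046 kilojoules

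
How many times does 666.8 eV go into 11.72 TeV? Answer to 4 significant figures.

(11.72e12) / (666.8) = 0.017576e12

17580000000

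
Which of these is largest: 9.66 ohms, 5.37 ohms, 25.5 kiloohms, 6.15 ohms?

9.66 ohms = 9.66 ohms
5.37 ohms = 5.37 ohms
25.5 kiloohms = 25500 ohms
6.15 ohms = 6.15 ohms

25.5 kiloohms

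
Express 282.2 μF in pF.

micro = 10^-6, pico = 10^-12; factor is 10^6.
282.2 × 10^6 = 282200000

282200000 pF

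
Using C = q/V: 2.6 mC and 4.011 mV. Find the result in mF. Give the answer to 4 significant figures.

648.2 mF

(2.6 × 10⁻³) / (4.011 × 10⁻³) = 0.648217 F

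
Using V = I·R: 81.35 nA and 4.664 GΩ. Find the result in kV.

81.35 × 10^-9 × 4.664 × 10^9 = 379.4164 V

0.3794164 kV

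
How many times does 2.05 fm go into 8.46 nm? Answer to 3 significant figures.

(8.46e-9) / (2.05e-15) = 4.127e6

4130000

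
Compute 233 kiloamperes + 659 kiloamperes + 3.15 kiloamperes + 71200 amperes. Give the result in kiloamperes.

966.35 kiloamperes

In kiloamperes:
  233 kiloamperes → 233
  659 kiloamperes → 659
  3.15 kiloamperes → 3.15
  71200 amperes = 71200e-3 kiloamperes = 71.2
Sum: 233 + 659 + 3.15 + 71.2 = 966.35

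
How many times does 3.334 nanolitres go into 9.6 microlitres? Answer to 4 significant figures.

(9.6 × 10^-6) / (3.334 × 10^-9) = 2.8794 × 10^3

2879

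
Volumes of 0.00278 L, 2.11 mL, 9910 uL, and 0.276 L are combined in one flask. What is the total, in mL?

290.8 mL

In mL:
  0.00278 L = 0.00278e3 mL = 2.78
  2.11 mL → 2.11
  9910 uL = 9910e-3 mL = 9.91
  0.276 L = 0.276e3 mL = 276
Sum: 2.78 + 2.11 + 9.91 + 276 = 290.8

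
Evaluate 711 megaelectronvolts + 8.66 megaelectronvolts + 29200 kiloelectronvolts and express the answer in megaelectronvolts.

748.86 megaelectronvolts

In megaelectronvolts:
  711 megaelectronvolts → 711
  8.66 megaelectronvolts → 8.66
  29200 kiloelectronvolts = 29200 × 10^-3 megaelectronvolts = 29.2
Sum: 711 + 8.66 + 29.2 = 748.86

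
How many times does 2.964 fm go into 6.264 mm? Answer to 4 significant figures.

(6.264e-3) / (2.964e-15) = 2.1134e12

2113000000000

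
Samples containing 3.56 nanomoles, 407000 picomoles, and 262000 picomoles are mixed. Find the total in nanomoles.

672.56 nanomoles

In nanomoles:
  3.56 nanomoles → 3.56
  407000 picomoles = 407000 × 10^-3 nanomoles = 407
  262000 picomoles = 262000 × 10^-3 nanomoles = 262
Sum: 3.56 + 407 + 262 = 672.56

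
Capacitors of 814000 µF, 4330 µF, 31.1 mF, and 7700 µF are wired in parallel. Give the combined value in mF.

In mF:
  814000 µF = 814000 × 10⁻³ mF = 814
  4330 µF = 4330 × 10⁻³ mF = 4.33
  31.1 mF → 31.1
  7700 µF = 7700 × 10⁻³ mF = 7.7
Sum: 814 + 4.33 + 31.1 + 7.7 = 857.13

857.13 mF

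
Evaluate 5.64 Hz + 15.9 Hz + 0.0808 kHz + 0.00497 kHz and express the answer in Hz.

107.31 Hz

In Hz:
  5.64 Hz → 5.64
  15.9 Hz → 15.9
  0.0808 kHz = 0.0808 × 10³ Hz = 80.8
  0.00497 kHz = 0.00497 × 10³ Hz = 4.97
Sum: 5.64 + 15.9 + 80.8 + 4.97 = 107.31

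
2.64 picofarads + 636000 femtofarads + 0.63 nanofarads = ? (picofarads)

In picofarads:
  2.64 picofarads → 2.64
  636000 femtofarads = 636000 × 10^-3 picofarads = 636
  0.63 nanofarads = 0.63 × 10^3 picofarads = 630
Sum: 2.64 + 636 + 630 = 1268.64

1268.64 picofarads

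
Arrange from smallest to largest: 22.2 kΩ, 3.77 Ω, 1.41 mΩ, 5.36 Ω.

1.41 mΩ < 3.77 Ω < 5.36 Ω < 22.2 kΩ

22.2 kΩ = 22200 Ω
3.77 Ω = 3.77 Ω
1.41 mΩ = 0.00141 Ω
5.36 Ω = 5.36 Ω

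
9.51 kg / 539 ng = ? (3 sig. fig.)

17600000000

(9.51 × 10^3) / (539 × 10^-9) = 0.01764 × 10^12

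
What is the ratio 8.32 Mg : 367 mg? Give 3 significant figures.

(8.32 × 10⁶) / (367 × 10⁻³) = 0.02267 × 10⁹

22700000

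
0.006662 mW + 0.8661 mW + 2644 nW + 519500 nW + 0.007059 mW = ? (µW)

In µW:
  0.006662 mW = 0.006662 × 10³ µW = 6.662
  0.8661 mW = 0.8661 × 10³ µW = 866.1
  2644 nW = 2644 × 10⁻³ µW = 2.644
  519500 nW = 519500 × 10⁻³ µW = 519.5
  0.007059 mW = 0.007059 × 10³ µW = 7.059
Sum: 6.662 + 866.1 + 2.644 + 519.5 + 7.059 = 1401.965

1401.965 µW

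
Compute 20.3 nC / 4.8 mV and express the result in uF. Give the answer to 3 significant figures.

4.23 uF

(20.3 × 10^-9) / (4.8 × 10^-3) = 4.2292 × 10^-6 F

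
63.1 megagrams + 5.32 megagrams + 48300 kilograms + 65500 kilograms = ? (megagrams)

In megagrams:
  63.1 megagrams → 63.1
  5.32 megagrams → 5.32
  48300 kilograms = 48300 × 10⁻³ megagrams = 48.3
  65500 kilograms = 65500 × 10⁻³ megagrams = 65.5
Sum: 63.1 + 5.32 + 48.3 + 65.5 = 182.22

182.22 megagrams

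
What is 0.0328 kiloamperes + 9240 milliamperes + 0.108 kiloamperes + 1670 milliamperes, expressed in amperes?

In amperes:
  0.0328 kiloamperes = 0.0328 × 10^3 amperes = 32.8
  9240 milliamperes = 9240 × 10^-3 amperes = 9.24
  0.108 kiloamperes = 0.108 × 10^3 amperes = 108
  1670 milliamperes = 1670 × 10^-3 amperes = 1.67
Sum: 32.8 + 9.24 + 108 + 1.67 = 151.71

151.71 amperes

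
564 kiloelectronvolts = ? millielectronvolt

kilo = 1e3, milli = 1e-3; factor is 1e6.
564 × 1e6 = 564000000

564000000 millielectronvolts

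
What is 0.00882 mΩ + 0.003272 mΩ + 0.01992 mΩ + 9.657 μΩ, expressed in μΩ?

41.669 μΩ

In μΩ:
  0.00882 mΩ = 0.00882 × 10³ μΩ = 8.82
  0.003272 mΩ = 0.003272 × 10³ μΩ = 3.272
  0.01992 mΩ = 0.01992 × 10³ μΩ = 19.92
  9.657 μΩ → 9.657
Sum: 8.82 + 3.272 + 19.92 + 9.657 = 41.669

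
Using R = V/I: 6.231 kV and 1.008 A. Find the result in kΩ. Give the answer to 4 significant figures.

6.182 kΩ

(6.231e3) / (1.008) = 6.18155e3 Ω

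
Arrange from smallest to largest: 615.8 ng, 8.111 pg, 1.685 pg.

615.8 ng = 0.0000006158 g
8.111 pg = 0.000000000008111 g
1.685 pg = 0.000000000001685 g

1.685 pg < 8.111 pg < 615.8 ng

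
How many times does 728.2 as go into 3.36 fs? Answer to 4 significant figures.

4.614

(3.36 × 10^-15) / (728.2 × 10^-18) = 0.0046141 × 10^3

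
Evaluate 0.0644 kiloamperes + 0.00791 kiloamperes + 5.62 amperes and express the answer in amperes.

77.93 amperes

In amperes:
  0.0644 kiloamperes = 0.0644 × 10³ amperes = 64.4
  0.00791 kiloamperes = 0.00791 × 10³ amperes = 7.91
  5.62 amperes → 5.62
Sum: 64.4 + 7.91 + 5.62 = 77.93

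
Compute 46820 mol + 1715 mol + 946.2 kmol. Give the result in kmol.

994.735 kmol

In kmol:
  46820 mol = 46820e-3 kmol = 46.82
  1715 mol = 1715e-3 kmol = 1.715
  946.2 kmol → 946.2
Sum: 46.82 + 1.715 + 946.2 = 994.735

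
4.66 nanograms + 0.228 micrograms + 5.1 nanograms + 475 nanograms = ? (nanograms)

In nanograms:
  4.66 nanograms → 4.66
  0.228 micrograms = 0.228 × 10³ nanograms = 228
  5.1 nanograms → 5.1
  475 nanograms → 475
Sum: 4.66 + 228 + 5.1 + 475 = 712.76

712.76 nanograms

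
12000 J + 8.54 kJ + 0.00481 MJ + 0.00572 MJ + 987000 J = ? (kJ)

1018.07 kJ

In kJ:
  12000 J = 12000 × 10^-3 kJ = 12
  8.54 kJ → 8.54
  0.00481 MJ = 0.00481 × 10^3 kJ = 4.81
  0.00572 MJ = 0.00572 × 10^3 kJ = 5.72
  987000 J = 987000 × 10^-3 kJ = 987
Sum: 12 + 8.54 + 4.81 + 5.72 + 987 = 1018.07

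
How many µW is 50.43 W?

(no prefix) = 1e0, micro = 1e-6; factor is 1e6.
50.43 × 1e6 = 50430000

50430000 µW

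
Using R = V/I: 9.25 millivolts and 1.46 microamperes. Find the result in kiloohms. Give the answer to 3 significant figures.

(9.25e-3) / (1.46e-6) = 6.3356e3 Ω

6.34 kiloohms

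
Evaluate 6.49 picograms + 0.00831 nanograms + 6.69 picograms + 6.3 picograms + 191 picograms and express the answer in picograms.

In picograms:
  6.49 picograms → 6.49
  0.00831 nanograms = 0.00831e3 picograms = 8.31
  6.69 picograms → 6.69
  6.3 picograms → 6.3
  191 picograms → 191
Sum: 6.49 + 8.31 + 6.69 + 6.3 + 191 = 218.79

218.79 picograms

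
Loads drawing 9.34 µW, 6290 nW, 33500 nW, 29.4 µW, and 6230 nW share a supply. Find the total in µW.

84.76 µW

In µW:
  9.34 µW → 9.34
  6290 nW = 6290 × 10^-3 µW = 6.29
  33500 nW = 33500 × 10^-3 µW = 33.5
  29.4 µW → 29.4
  6230 nW = 6230 × 10^-3 µW = 6.23
Sum: 9.34 + 6.29 + 33.5 + 29.4 + 6.23 = 84.76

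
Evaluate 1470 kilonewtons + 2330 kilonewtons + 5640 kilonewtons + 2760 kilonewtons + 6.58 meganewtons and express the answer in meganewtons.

In meganewtons:
  1470 kilonewtons = 1470 × 10⁻³ meganewtons = 1.47
  2330 kilonewtons = 2330 × 10⁻³ meganewtons = 2.33
  5640 kilonewtons = 5640 × 10⁻³ meganewtons = 5.64
  2760 kilonewtons = 2760 × 10⁻³ meganewtons = 2.76
  6.58 meganewtons → 6.58
Sum: 1.47 + 2.33 + 5.64 + 2.76 + 6.58 = 18.78

18.78 meganewtons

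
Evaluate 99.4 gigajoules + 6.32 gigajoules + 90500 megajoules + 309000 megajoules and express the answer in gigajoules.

In gigajoules:
  99.4 gigajoules → 99.4
  6.32 gigajoules → 6.32
  90500 megajoules = 90500e-3 gigajoules = 90.5
  309000 megajoules = 309000e-3 gigajoules = 309
Sum: 99.4 + 6.32 + 90.5 + 309 = 505.22

505.22 gigajoules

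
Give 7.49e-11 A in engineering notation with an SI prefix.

74.9 pA

= 74.9e-12 A; 1e-12 is pico.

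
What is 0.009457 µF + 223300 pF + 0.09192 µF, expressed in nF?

In nF:
  0.009457 µF = 0.009457 × 10³ nF = 9.457
  223300 pF = 223300 × 10⁻³ nF = 223.3
  0.09192 µF = 0.09192 × 10³ nF = 91.92
Sum: 9.457 + 223.3 + 91.92 = 324.677

324.677 nF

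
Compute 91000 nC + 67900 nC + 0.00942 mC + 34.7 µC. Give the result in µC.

203.02 µC

In µC:
  91000 nC = 91000e-3 µC = 91
  67900 nC = 67900e-3 µC = 67.9
  0.00942 mC = 0.00942e3 µC = 9.42
  34.7 µC → 34.7
Sum: 91 + 67.9 + 9.42 + 34.7 = 203.02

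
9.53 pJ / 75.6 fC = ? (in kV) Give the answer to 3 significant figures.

(9.53e-12) / (75.6e-15) = 0.12606e3 V

0.126 kV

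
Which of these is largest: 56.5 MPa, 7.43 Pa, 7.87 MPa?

56.5 MPa = 56500000 Pa
7.43 Pa = 7.43 Pa
7.87 MPa = 7870000 Pa

56.5 MPa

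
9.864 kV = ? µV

kilo = 10³, micro = 10⁻⁶; factor is 10⁹.
9.864 × 10⁹ = 9864000000

9864000000 µV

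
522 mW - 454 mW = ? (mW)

In mW:
  522 mW → 522
  454 mW → 454
Difference: 522 - 454 = 68

68 mW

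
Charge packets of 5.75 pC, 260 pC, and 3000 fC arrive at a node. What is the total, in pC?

268.75 pC

In pC:
  5.75 pC → 5.75
  260 pC → 260
  3000 fC = 3000 × 10^-3 pC = 3
Sum: 5.75 + 260 + 3 = 268.75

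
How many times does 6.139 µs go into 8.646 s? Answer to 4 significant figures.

1408000

(8.646) / (6.139 × 10^-6) = 1.4084 × 10^6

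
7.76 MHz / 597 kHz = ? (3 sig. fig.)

(7.76e6) / (597e3) = 0.013e3

13.0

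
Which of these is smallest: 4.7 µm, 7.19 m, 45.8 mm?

4.7 µm = 0.0000047 m
7.19 m = 7.19 m
45.8 mm = 0.0458 m

4.7 µm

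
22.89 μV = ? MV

0.00000000002289 MV

micro = 1e-6, mega = 1e6; factor is 1e-12.
22.89 × 1e-12 = 0.00000000002289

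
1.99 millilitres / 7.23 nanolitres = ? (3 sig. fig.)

275000

(1.99 × 10^-3) / (7.23 × 10^-9) = 0.2752 × 10^6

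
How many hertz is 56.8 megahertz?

mega = 10⁶, (no prefix) = 10⁰; factor is 10⁶.
56.8 × 10⁶ = 56800000

56800000 hertz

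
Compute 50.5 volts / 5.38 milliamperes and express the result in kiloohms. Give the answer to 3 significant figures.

9.39 kiloohms

(50.5) / (5.38e-3) = 9.3866e3 Ω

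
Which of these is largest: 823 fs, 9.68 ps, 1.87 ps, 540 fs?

9.68 ps

823 fs = 0.000000000000823 s
9.68 ps = 0.00000000000968 s
1.87 ps = 0.00000000000187 s
540 fs = 0.00000000000054 s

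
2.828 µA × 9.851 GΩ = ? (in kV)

27.858628 kV

2.828 × 10⁻⁶ × 9.851 × 10⁹ = 27.858628 × 10³ V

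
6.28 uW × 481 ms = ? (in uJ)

3.02068 uJ

6.28 × 10^-6 × 481 × 10^-3 = 3020.68 × 10^-9 J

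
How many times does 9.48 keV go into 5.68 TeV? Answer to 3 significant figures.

599000000

(5.68 × 10^12) / (9.48 × 10^3) = 0.5992 × 10^9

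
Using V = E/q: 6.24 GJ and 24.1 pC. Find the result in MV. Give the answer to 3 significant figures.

259000000000000 MV

(6.24 × 10⁹) / (24.1 × 10⁻¹²) = 0.25892 × 10²¹ V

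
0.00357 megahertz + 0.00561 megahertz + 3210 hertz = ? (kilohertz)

12.39 kilohertz

In kilohertz:
  0.00357 megahertz = 0.00357 × 10³ kilohertz = 3.57
  0.00561 megahertz = 0.00561 × 10³ kilohertz = 5.61
  3210 hertz = 3210 × 10⁻³ kilohertz = 3.21
Sum: 3.57 + 5.61 + 3.21 = 12.39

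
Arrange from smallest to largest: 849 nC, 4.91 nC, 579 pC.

579 pC < 4.91 nC < 849 nC

849 nC = 0.000000849 C
4.91 nC = 0.00000000491 C
579 pC = 0.000000000579 C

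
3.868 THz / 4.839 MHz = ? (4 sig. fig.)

799300

(3.868e12) / (4.839e6) = 0.79934e6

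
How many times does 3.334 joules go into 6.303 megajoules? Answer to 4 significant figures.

1891000

(6.303 × 10⁶) / (3.334) = 1.8905 × 10⁶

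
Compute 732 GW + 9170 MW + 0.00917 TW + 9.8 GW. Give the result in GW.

In GW:
  732 GW → 732
  9170 MW = 9170 × 10⁻³ GW = 9.17
  0.00917 TW = 0.00917 × 10³ GW = 9.17
  9.8 GW → 9.8
Sum: 732 + 9.17 + 9.17 + 9.8 = 760.14

760.14 GW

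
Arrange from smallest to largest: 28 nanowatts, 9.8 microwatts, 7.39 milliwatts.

28 nanowatts = 0.000000028 watts
9.8 microwatts = 0.0000098 watts
7.39 milliwatts = 0.00739 watts

28 nanowatts < 9.8 microwatts < 7.39 milliwatts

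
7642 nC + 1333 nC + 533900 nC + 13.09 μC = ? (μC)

In μC:
  7642 nC = 7642 × 10^-3 μC = 7.642
  1333 nC = 1333 × 10^-3 μC = 1.333
  533900 nC = 533900 × 10^-3 μC = 533.9
  13.09 μC → 13.09
Sum: 7.642 + 1.333 + 533.9 + 13.09 = 555.965

555.965 μC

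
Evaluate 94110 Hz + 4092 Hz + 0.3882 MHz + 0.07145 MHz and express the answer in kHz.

557.852 kHz

In kHz:
  94110 Hz = 94110 × 10⁻³ kHz = 94.11
  4092 Hz = 4092 × 10⁻³ kHz = 4.092
  0.3882 MHz = 0.3882 × 10³ kHz = 388.2
  0.07145 MHz = 0.07145 × 10³ kHz = 71.45
Sum: 94.11 + 4.092 + 388.2 + 71.45 = 557.852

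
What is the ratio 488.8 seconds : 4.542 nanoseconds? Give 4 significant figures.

(488.8) / (4.542 × 10⁻⁹) = 107.62 × 10⁹

107600000000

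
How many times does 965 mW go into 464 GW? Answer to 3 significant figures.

(464e9) / (965e-3) = 0.4808e12

481000000000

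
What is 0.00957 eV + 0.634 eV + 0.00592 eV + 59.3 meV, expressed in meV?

708.79 meV

In meV:
  0.00957 eV = 0.00957 × 10³ meV = 9.57
  0.634 eV = 0.634 × 10³ meV = 634
  0.00592 eV = 0.00592 × 10³ meV = 5.92
  59.3 meV → 59.3
Sum: 9.57 + 634 + 5.92 + 59.3 = 708.79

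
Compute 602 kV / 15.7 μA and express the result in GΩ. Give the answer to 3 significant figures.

38.3 GΩ

(602 × 10^3) / (15.7 × 10^-6) = 38.344 × 10^9 Ω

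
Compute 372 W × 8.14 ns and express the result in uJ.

3.02808 uJ

372 × 8.14 × 10⁻⁹ = 3028.08 × 10⁻⁹ J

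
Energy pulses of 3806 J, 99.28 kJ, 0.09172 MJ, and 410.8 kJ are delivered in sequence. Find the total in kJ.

605.606 kJ

In kJ:
  3806 J = 3806 × 10⁻³ kJ = 3.806
  99.28 kJ → 99.28
  0.09172 MJ = 0.09172 × 10³ kJ = 91.72
  410.8 kJ → 410.8
Sum: 3.806 + 99.28 + 91.72 + 410.8 = 605.606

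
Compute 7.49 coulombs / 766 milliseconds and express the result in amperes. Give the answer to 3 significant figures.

(7.49) / (766 × 10^-3) = 0.0097781 × 10^3 A

9.78 amperes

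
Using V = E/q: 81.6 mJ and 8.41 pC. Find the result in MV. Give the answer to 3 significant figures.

9700 MV

(81.6 × 10⁻³) / (8.41 × 10⁻¹²) = 9.7027 × 10⁹ V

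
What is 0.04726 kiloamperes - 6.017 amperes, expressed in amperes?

41.243 amperes

In amperes:
  0.04726 kiloamperes = 0.04726e3 amperes = 47.26
  6.017 amperes → 6.017
Difference: 47.26 - 6.017 = 41.243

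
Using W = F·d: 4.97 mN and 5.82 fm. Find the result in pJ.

4.97 × 10⁻³ × 5.82 × 10⁻¹⁵ = 28.9254 × 10⁻¹⁸ J

0.0000289254 pJ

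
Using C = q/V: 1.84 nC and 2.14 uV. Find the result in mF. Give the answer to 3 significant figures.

(1.84e-9) / (2.14e-6) = 0.85981e-3 F

0.860 mF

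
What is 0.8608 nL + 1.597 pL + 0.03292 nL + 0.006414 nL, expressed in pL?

In pL:
  0.8608 nL = 0.8608e3 pL = 860.8
  1.597 pL → 1.597
  0.03292 nL = 0.03292e3 pL = 32.92
  0.006414 nL = 0.006414e3 pL = 6.414
Sum: 860.8 + 1.597 + 32.92 + 6.414 = 901.731

901.731 pL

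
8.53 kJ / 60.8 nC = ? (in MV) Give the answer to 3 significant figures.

140000 MV

(8.53 × 10^3) / (60.8 × 10^-9) = 0.1403 × 10^12 V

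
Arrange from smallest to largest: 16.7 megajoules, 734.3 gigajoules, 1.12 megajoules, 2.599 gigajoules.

1.12 megajoules < 16.7 megajoules < 2.599 gigajoules < 734.3 gigajoules

16.7 megajoules = 16700000 joules
734.3 gigajoules = 734300000000 joules
1.12 megajoules = 1120000 joules
2.599 gigajoules = 2599000000 joules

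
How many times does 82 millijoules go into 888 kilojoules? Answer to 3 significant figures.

10800000

(888e3) / (82e-3) = 10.83e6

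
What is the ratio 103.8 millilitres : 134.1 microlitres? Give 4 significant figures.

774.0

(103.8e-3) / (134.1e-6) = 0.77405e3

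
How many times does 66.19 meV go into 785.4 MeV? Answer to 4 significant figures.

(785.4 × 10^6) / (66.19 × 10^-3) = 11.866 × 10^9

11870000000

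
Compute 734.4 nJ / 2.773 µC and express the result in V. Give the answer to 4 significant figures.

(734.4 × 10⁻⁹) / (2.773 × 10⁻⁶) = 264.84 × 10⁻³ V

0.2648 V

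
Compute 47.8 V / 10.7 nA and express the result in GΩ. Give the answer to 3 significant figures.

(47.8) / (10.7e-9) = 4.4673e9 Ω

4.47 GΩ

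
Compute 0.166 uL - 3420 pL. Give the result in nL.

162.58 nL

In nL:
  0.166 uL = 0.166 × 10³ nL = 166
  3420 pL = 3420 × 10⁻³ nL = 3.42
Difference: 166 - 3.42 = 162.58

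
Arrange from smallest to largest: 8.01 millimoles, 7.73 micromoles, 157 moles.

7.73 micromoles < 8.01 millimoles < 157 moles

8.01 millimoles = 0.00801 moles
7.73 micromoles = 0.00000773 moles
157 moles = 157 moles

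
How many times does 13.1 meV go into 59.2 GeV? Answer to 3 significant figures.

4520000000000

(59.2e9) / (13.1e-3) = 4.519e12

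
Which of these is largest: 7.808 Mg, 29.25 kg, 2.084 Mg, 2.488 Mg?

7.808 Mg

7.808 Mg = 7808000 g
29.25 kg = 29250 g
2.084 Mg = 2084000 g
2.488 Mg = 2488000 g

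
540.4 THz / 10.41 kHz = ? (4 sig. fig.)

51910000000

(540.4 × 10¹²) / (10.41 × 10³) = 51.912 × 10⁹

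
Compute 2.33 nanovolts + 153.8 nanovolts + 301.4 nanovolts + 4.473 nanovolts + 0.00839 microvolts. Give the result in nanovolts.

470.393 nanovolts

In nanovolts:
  2.33 nanovolts → 2.33
  153.8 nanovolts → 153.8
  301.4 nanovolts → 301.4
  4.473 nanovolts → 4.473
  0.00839 microvolts = 0.00839e3 nanovolts = 8.39
Sum: 2.33 + 153.8 + 301.4 + 4.473 + 8.39 = 470.393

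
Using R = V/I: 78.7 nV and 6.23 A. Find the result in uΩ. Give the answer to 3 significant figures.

0.0126 uΩ

(78.7 × 10^-9) / (6.23) = 12.632 × 10^-9 Ω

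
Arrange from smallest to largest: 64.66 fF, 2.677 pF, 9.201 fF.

64.66 fF = 0.00000000000006466 F
2.677 pF = 0.000000000002677 F
9.201 fF = 0.000000000000009201 F

9.201 fF < 64.66 fF < 2.677 pF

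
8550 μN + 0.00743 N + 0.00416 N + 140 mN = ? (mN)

In mN:
  8550 μN = 8550e-3 mN = 8.55
  0.00743 N = 0.00743e3 mN = 7.43
  0.00416 N = 0.00416e3 mN = 4.16
  140 mN → 140
Sum: 8.55 + 7.43 + 4.16 + 140 = 160.14

160.14 mN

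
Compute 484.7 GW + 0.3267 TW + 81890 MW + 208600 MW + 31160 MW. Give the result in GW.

In GW:
  484.7 GW → 484.7
  0.3267 TW = 0.3267 × 10³ GW = 326.7
  81890 MW = 81890 × 10⁻³ GW = 81.89
  208600 MW = 208600 × 10⁻³ GW = 208.6
  31160 MW = 31160 × 10⁻³ GW = 31.16
Sum: 484.7 + 326.7 + 81.89 + 208.6 + 31.16 = 1133.05

1133.05 GW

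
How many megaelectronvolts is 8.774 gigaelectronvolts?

8774 megaelectronvolts

giga = 1e9, mega = 1e6; factor is 1e3.
8.774 × 1e3 = 8774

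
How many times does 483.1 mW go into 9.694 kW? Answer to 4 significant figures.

(9.694 × 10³) / (483.1 × 10⁻³) = 0.020066 × 10⁶

20070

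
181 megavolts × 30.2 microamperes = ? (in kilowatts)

181 × 10⁶ × 30.2 × 10⁻⁶ = 5466.2 W

5.4662 kilowatts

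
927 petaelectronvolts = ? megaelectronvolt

927000000000 megaelectronvolts

peta = 10^15, mega = 10^6; factor is 10^9.
927 × 10^9 = 927000000000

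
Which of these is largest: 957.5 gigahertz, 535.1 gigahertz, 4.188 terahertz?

957.5 gigahertz = 957500000000 hertz
535.1 gigahertz = 535100000000 hertz
4.188 terahertz = 4188000000000 hertz

4.188 terahertz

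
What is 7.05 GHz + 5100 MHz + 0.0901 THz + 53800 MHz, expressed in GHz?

156.05 GHz

In GHz:
  7.05 GHz → 7.05
  5100 MHz = 5100e-3 GHz = 5.1
  0.0901 THz = 0.0901e3 GHz = 90.1
  53800 MHz = 53800e-3 GHz = 53.8
Sum: 7.05 + 5.1 + 90.1 + 53.8 = 156.05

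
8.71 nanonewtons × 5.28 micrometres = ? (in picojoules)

8.71 × 10^-9 × 5.28 × 10^-6 = 45.9888 × 10^-15 J

0.0459888 picojoules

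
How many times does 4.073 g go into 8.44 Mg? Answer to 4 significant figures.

(8.44 × 10⁶) / (4.073) = 2.0722 × 10⁶

2072000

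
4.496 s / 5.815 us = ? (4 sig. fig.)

(4.496) / (5.815e-6) = 0.77317e6

773200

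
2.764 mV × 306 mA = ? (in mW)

0.845784 mW

2.764 × 10^-3 × 306 × 10^-3 = 845.784 × 10^-6 W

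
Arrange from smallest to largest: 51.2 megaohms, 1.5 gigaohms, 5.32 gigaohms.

51.2 megaohms < 1.5 gigaohms < 5.32 gigaohms

51.2 megaohms = 51200000 ohms
1.5 gigaohms = 1500000000 ohms
5.32 gigaohms = 5320000000 ohms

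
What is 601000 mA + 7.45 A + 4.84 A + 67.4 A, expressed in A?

680.69 A

In A:
  601000 mA = 601000 × 10⁻³ A = 601
  7.45 A → 7.45
  4.84 A → 4.84
  67.4 A → 67.4
Sum: 601 + 7.45 + 4.84 + 67.4 = 680.69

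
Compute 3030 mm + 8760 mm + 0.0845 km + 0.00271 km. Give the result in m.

In m:
  3030 mm = 3030 × 10⁻³ m = 3.03
  8760 mm = 8760 × 10⁻³ m = 8.76
  0.0845 km = 0.0845 × 10³ m = 84.5
  0.00271 km = 0.00271 × 10³ m = 2.71
Sum: 3.03 + 8.76 + 84.5 + 2.71 = 99

99 m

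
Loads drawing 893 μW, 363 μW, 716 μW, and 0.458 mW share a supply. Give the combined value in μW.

In μW:
  893 μW → 893
  363 μW → 363
  716 μW → 716
  0.458 mW = 0.458 × 10^3 μW = 458
Sum: 893 + 363 + 716 + 458 = 2430

2430 μW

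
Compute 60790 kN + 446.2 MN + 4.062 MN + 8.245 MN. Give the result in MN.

In MN:
  60790 kN = 60790 × 10^-3 MN = 60.79
  446.2 MN → 446.2
  4.062 MN → 4.062
  8.245 MN → 8.245
Sum: 60.79 + 446.2 + 4.062 + 8.245 = 519.297

519.297 MN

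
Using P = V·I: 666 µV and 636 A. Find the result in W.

0.423576 W

666e-6 × 636 = 423576e-6 W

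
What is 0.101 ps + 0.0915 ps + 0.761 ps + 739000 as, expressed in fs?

In fs:
  0.101 ps = 0.101 × 10^3 fs = 101
  0.0915 ps = 0.0915 × 10^3 fs = 91.5
  0.761 ps = 0.761 × 10^3 fs = 761
  739000 as = 739000 × 10^-3 fs = 739
Sum: 101 + 91.5 + 761 + 739 = 1692.5

1692.5 fs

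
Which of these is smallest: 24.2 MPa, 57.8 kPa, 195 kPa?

24.2 MPa = 24200000 Pa
57.8 kPa = 57800 Pa
195 kPa = 195000 Pa

57.8 kPa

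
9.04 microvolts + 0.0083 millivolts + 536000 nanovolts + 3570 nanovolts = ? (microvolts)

556.91 microvolts

In microvolts:
  9.04 microvolts → 9.04
  0.0083 millivolts = 0.0083 × 10³ microvolts = 8.3
  536000 nanovolts = 536000 × 10⁻³ microvolts = 536
  3570 nanovolts = 3570 × 10⁻³ microvolts = 3.57
Sum: 9.04 + 8.3 + 536 + 3.57 = 556.91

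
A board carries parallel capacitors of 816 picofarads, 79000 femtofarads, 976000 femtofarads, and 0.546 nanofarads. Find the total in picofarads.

2417 picofarads

In picofarads:
  816 picofarads → 816
  79000 femtofarads = 79000e-3 picofarads = 79
  976000 femtofarads = 976000e-3 picofarads = 976
  0.546 nanofarads = 0.546e3 picofarads = 546
Sum: 816 + 79 + 976 + 546 = 2417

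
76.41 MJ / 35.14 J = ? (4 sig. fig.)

(76.41 × 10^6) / (35.14) = 2.1744 × 10^6

2174000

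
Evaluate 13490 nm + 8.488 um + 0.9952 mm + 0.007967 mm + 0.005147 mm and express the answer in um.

In um:
  13490 nm = 13490 × 10⁻³ um = 13.49
  8.488 um → 8.488
  0.9952 mm = 0.9952 × 10³ um = 995.2
  0.007967 mm = 0.007967 × 10³ um = 7.967
  0.005147 mm = 0.005147 × 10³ um = 5.147
Sum: 13.49 + 8.488 + 995.2 + 7.967 + 5.147 = 1030.292

1030.292 um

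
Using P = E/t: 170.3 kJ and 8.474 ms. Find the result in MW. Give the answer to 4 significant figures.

(170.3e3) / (8.474e-3) = 20.0968e6 W

20.10 MW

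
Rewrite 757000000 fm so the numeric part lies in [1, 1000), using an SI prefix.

757 nm

= 757e-9 m; 1e-9 is nano.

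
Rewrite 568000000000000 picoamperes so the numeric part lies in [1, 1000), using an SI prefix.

568 amperes

= 568 amperes; mantissa already in [1, 1000).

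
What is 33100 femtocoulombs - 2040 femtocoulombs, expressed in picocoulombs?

31.06 picocoulombs

In picocoulombs:
  33100 femtocoulombs = 33100 × 10^-3 picocoulombs = 33.1
  2040 femtocoulombs = 2040 × 10^-3 picocoulombs = 2.04
Difference: 33.1 - 2.04 = 31.06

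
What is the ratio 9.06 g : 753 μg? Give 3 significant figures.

(9.06) / (753 × 10⁻⁶) = 0.01203 × 10⁶

12000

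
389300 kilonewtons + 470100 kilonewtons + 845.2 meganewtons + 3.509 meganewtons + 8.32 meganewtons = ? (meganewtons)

In meganewtons:
  389300 kilonewtons = 389300 × 10^-3 meganewtons = 389.3
  470100 kilonewtons = 470100 × 10^-3 meganewtons = 470.1
  845.2 meganewtons → 845.2
  3.509 meganewtons → 3.509
  8.32 meganewtons → 8.32
Sum: 389.3 + 470.1 + 845.2 + 3.509 + 8.32 = 1716.429

1716.429 meganewtons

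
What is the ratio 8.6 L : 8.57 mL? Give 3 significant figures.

(8.6) / (8.57 × 10^-3) = 1.004 × 10^3

1000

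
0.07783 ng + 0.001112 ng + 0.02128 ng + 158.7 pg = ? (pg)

258.922 pg

In pg:
  0.07783 ng = 0.07783e3 pg = 77.83
  0.001112 ng = 0.001112e3 pg = 1.112
  0.02128 ng = 0.02128e3 pg = 21.28
  158.7 pg → 158.7
Sum: 77.83 + 1.112 + 21.28 + 158.7 = 258.922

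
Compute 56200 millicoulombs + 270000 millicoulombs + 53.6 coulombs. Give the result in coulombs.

In coulombs:
  56200 millicoulombs = 56200e-3 coulombs = 56.2
  270000 millicoulombs = 270000e-3 coulombs = 270
  53.6 coulombs → 53.6
Sum: 56.2 + 270 + 53.6 = 379.8

379.8 coulombs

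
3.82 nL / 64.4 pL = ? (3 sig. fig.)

(3.82e-9) / (64.4e-12) = 0.05932e3

59.3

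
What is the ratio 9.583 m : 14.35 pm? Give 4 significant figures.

(9.583) / (14.35 × 10⁻¹²) = 0.6678 × 10¹²

667800000000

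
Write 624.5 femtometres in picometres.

femto = 10^-15, pico = 10^-12; factor is 10^-3.
624.5 × 10^-3 = 0.6245

0.6245 picometres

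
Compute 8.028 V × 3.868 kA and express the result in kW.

8.028 × 3.868 × 10³ = 31.052304 × 10³ W

31.052304 kW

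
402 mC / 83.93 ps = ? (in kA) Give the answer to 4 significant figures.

(402 × 10^-3) / (83.93 × 10^-12) = 4.78971 × 10^9 A

4790000 kA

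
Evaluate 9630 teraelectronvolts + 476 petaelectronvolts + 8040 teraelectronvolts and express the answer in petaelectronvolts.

493.67 petaelectronvolts

In petaelectronvolts:
  9630 teraelectronvolts = 9630 × 10^-3 petaelectronvolts = 9.63
  476 petaelectronvolts → 476
  8040 teraelectronvolts = 8040 × 10^-3 petaelectronvolts = 8.04
Sum: 9.63 + 476 + 8.04 = 493.67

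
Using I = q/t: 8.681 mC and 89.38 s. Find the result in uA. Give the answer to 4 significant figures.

97.12 uA

(8.681e-3) / (89.38) = 0.0971246e-3 A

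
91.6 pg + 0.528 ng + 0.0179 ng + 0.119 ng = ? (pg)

In pg:
  91.6 pg → 91.6
  0.528 ng = 0.528 × 10^3 pg = 528
  0.0179 ng = 0.0179 × 10^3 pg = 17.9
  0.119 ng = 0.119 × 10^3 pg = 119
Sum: 91.6 + 528 + 17.9 + 119 = 756.5

756.5 pg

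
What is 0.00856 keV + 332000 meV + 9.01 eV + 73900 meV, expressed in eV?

423.47 eV

In eV:
  0.00856 keV = 0.00856e3 eV = 8.56
  332000 meV = 332000e-3 eV = 332
  9.01 eV → 9.01
  73900 meV = 73900e-3 eV = 73.9
Sum: 8.56 + 332 + 9.01 + 73.9 = 423.47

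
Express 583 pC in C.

0.000000000583 C

pico = 10⁻¹², (no prefix) = 10⁰; factor is 10⁻¹².
583 × 10⁻¹² = 0.000000000583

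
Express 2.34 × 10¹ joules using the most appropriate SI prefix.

23.4 joules

= 23.4 joules; mantissa already in [1, 1000).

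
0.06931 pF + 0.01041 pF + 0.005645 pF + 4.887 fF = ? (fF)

In fF:
  0.06931 pF = 0.06931 × 10³ fF = 69.31
  0.01041 pF = 0.01041 × 10³ fF = 10.41
  0.005645 pF = 0.005645 × 10³ fF = 5.645
  4.887 fF → 4.887
Sum: 69.31 + 10.41 + 5.645 + 4.887 = 90.252

90.252 fF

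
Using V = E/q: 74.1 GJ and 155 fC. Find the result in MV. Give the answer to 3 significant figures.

478000000000000000 MV

(74.1 × 10⁹) / (155 × 10⁻¹⁵) = 0.47806 × 10²⁴ V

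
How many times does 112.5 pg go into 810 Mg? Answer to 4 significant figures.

(810 × 10^6) / (112.5 × 10^-12) = 7.2 × 10^18

7200000000000000000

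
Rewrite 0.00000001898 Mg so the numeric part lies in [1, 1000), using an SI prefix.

18.98 mg

= 18.98e-3 g; 1e-3 is milli.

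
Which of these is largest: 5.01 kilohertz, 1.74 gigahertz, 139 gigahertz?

139 gigahertz

5.01 kilohertz = 5010 hertz
1.74 gigahertz = 1740000000 hertz
139 gigahertz = 139000000000 hertz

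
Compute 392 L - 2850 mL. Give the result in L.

In L:
  392 L → 392
  2850 mL = 2850e-3 L = 2.85
Difference: 392 - 2.85 = 389.15

389.15 L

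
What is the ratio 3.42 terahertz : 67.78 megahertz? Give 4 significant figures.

50460

(3.42 × 10^12) / (67.78 × 10^6) = 0.050457 × 10^6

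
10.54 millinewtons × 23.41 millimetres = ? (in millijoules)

10.54 × 10⁻³ × 23.41 × 10⁻³ = 246.7414 × 10⁻⁶ J

0.2467414 millijoules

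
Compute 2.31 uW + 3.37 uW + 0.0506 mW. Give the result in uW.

56.28 uW

In uW:
  2.31 uW → 2.31
  3.37 uW → 3.37
  0.0506 mW = 0.0506 × 10^3 uW = 50.6
Sum: 2.31 + 3.37 + 50.6 = 56.28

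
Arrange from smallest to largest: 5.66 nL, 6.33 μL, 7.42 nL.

5.66 nL < 7.42 nL < 6.33 μL

5.66 nL = 0.00000000566 L
6.33 μL = 0.00000633 L
7.42 nL = 0.00000000742 L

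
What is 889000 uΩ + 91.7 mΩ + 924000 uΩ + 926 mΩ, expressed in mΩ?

In mΩ:
  889000 uΩ = 889000e-3 mΩ = 889
  91.7 mΩ → 91.7
  924000 uΩ = 924000e-3 mΩ = 924
  926 mΩ → 926
Sum: 889 + 91.7 + 924 + 926 = 2830.7

2830.7 mΩ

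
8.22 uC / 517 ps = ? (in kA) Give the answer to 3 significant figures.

(8.22 × 10^-6) / (517 × 10^-12) = 0.015899 × 10^6 A

15.9 kA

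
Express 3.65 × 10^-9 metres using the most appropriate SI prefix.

3.65 nanometres

= 3.65 × 10^-9 metres; 10^-9 is nano.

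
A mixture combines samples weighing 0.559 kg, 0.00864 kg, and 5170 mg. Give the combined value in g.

In g:
  0.559 kg = 0.559 × 10³ g = 559
  0.00864 kg = 0.00864 × 10³ g = 8.64
  5170 mg = 5170 × 10⁻³ g = 5.17
Sum: 559 + 8.64 + 5.17 = 572.81

572.81 g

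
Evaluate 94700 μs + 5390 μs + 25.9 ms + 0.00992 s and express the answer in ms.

135.91 ms

In ms:
  94700 μs = 94700 × 10^-3 ms = 94.7
  5390 μs = 5390 × 10^-3 ms = 5.39
  25.9 ms → 25.9
  0.00992 s = 0.00992 × 10^3 ms = 9.92
Sum: 94.7 + 5.39 + 25.9 + 9.92 = 135.91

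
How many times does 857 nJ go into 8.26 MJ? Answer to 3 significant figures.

(8.26 × 10⁶) / (857 × 10⁻⁹) = 0.009638 × 10¹⁵

9640000000000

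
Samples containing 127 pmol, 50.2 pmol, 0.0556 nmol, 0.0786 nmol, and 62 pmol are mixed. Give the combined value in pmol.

373.4 pmol

In pmol:
  127 pmol → 127
  50.2 pmol → 50.2
  0.0556 nmol = 0.0556e3 pmol = 55.6
  0.0786 nmol = 0.0786e3 pmol = 78.6
  62 pmol → 62
Sum: 127 + 50.2 + 55.6 + 78.6 + 62 = 373.4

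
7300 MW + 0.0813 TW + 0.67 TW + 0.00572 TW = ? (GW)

764.32 GW

In GW:
  7300 MW = 7300 × 10⁻³ GW = 7.3
  0.0813 TW = 0.0813 × 10³ GW = 81.3
  0.67 TW = 0.67 × 10³ GW = 670
  0.00572 TW = 0.00572 × 10³ GW = 5.72
Sum: 7.3 + 81.3 + 670 + 5.72 = 764.32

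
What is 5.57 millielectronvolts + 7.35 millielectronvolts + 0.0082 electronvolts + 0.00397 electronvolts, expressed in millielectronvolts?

In millielectronvolts:
  5.57 millielectronvolts → 5.57
  7.35 millielectronvolts → 7.35
  0.0082 electronvolts = 0.0082e3 millielectronvolts = 8.2
  0.00397 electronvolts = 0.00397e3 millielectronvolts = 3.97
Sum: 5.57 + 7.35 + 8.2 + 3.97 = 25.09

25.09 millielectronvolts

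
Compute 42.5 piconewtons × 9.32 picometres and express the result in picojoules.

0.0000000003961 picojoules

42.5 × 10⁻¹² × 9.32 × 10⁻¹² = 396.1 × 10⁻²⁴ J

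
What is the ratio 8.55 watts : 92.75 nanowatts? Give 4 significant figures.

(8.55) / (92.75 × 10^-9) = 0.092183 × 10^9

92180000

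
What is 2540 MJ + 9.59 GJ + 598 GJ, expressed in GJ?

610.13 GJ

In GJ:
  2540 MJ = 2540e-3 GJ = 2.54
  9.59 GJ → 9.59
  598 GJ → 598
Sum: 2.54 + 9.59 + 598 = 610.13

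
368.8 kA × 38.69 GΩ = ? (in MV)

14268872000 MV

368.8 × 10³ × 38.69 × 10⁹ = 14268.872 × 10¹² V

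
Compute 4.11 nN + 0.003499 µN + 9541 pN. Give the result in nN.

In nN:
  4.11 nN → 4.11
  0.003499 µN = 0.003499 × 10^3 nN = 3.499
  9541 pN = 9541 × 10^-3 nN = 9.541
Sum: 4.11 + 3.499 + 9.541 = 17.15

17.15 nN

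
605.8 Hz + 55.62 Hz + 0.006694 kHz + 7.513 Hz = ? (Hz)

In Hz:
  605.8 Hz → 605.8
  55.62 Hz → 55.62
  0.006694 kHz = 0.006694e3 Hz = 6.694
  7.513 Hz → 7.513
Sum: 605.8 + 55.62 + 6.694 + 7.513 = 675.627

675.627 Hz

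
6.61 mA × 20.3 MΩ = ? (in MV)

6.61 × 10^-3 × 20.3 × 10^6 = 134.183 × 10^3 V

0.134183 MV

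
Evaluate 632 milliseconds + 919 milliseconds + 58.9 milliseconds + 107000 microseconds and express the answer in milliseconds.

In milliseconds:
  632 milliseconds → 632
  919 milliseconds → 919
  58.9 milliseconds → 58.9
  107000 microseconds = 107000e-3 milliseconds = 107
Sum: 632 + 919 + 58.9 + 107 = 1716.9

1716.9 milliseconds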